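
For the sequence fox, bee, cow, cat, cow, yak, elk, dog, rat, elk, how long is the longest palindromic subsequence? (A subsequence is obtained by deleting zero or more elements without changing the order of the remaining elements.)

One longest palindromic subsequence is elk rat elk (positions 7,9,10); it reads the same forward and backward, and the interval DP gives dp[1][10] = 3.

3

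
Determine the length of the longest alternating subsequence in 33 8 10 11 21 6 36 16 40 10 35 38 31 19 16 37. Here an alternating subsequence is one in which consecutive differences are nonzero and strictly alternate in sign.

11

Track the best alternating length ending on an up-step vs a down-step at each position: up/down = 1/1, 1/2, 3/2, 3/2, 3/2, 1/4, 5/1, 5/6, 7/1, 5/8, 9/8, 9/8, 9/10, 9/10, 9/10, 11/10.
The maximum over both is 11; one such subsequence is 33, 8, 10, 6, 36, 16, 40, 10, 35, 31, 37.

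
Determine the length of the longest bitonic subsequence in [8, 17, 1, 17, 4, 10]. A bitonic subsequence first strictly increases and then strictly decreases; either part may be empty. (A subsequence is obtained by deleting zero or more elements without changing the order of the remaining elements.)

One longest bitonic subsequence is 8, 17, 10 (positions 1,2,6): it rises to 17 then falls. Length 3 is optimal.

3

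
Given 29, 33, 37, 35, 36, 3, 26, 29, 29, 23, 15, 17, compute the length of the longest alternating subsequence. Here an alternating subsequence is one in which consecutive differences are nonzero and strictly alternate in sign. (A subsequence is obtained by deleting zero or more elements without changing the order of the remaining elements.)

Track the best alternating length ending on an up-step vs a down-step at each position: up/down = 1/1, 2/1, 2/1, 2/3, 4/3, 1/5, 6/5, 6/5, 6/5, 6/7, 6/7, 8/7.
The maximum over both is 8; one such subsequence is 29, 37, 35, 36, 3, 26, 15, 17.

8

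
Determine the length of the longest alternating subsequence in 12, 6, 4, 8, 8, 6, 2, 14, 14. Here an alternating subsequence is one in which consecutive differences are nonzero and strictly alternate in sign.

5

Track the best alternating length ending on an up-step vs a down-step at each position: up/down = 1/1, 1/2, 1/2, 3/2, 3/2, 3/4, 1/4, 5/1, 5/1.
The maximum over both is 5; one such subsequence is 12, 6, 8, 6, 14.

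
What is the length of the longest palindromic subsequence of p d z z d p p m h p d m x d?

Using dp[i][j] = 2 + dp[i+1][j−1] if the ends match, else max(dp[i+1][j], dp[i][j−1]):
dp[1][14] = 7. A witness is ddphpdd at positions 2,5,6,9,10,11,14.

7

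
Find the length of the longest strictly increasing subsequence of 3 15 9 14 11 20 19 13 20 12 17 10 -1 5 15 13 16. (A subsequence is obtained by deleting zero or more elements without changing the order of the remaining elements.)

6

Scanning left to right, the best length ending at each element is: 3→1, 15→2, 9→2, 14→3, 11→3, 20→4, 19→4, 13→4, 20→5, 12→4, 17→5, 10→3, -1→1, 5→2, 15→5, 13→5, 16→6.
So the longest increasing subsequence has length 6, e.g. 3, 9, 11, 13, 15, 16.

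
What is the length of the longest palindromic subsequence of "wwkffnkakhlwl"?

One longest palindromic subsequence is wkffkw (positions 2,3,4,5,9,12); it reads the same forward and backward, and the interval DP gives dp[1][13] = 6.

6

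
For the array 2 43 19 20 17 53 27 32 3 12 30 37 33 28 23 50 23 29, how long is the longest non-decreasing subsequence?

7

Let dp[i] be the longest non-decreasing subsequence ending at position i. Then dp = [1, 2, 2, 3, 2, 4, 4, 5, 2, 3, 5, 6, 6, 5, 4, 7, 5, 6].
The maximum is 7; one witness is 2, 19, 20, 27, 32, 37, 50 at positions 1,3,4,7,8,12,16.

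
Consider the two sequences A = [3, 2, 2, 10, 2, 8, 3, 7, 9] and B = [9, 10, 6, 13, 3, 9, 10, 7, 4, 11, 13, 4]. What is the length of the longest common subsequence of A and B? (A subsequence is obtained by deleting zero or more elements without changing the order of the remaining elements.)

3

Backtracking the LCS table gives one alignment: 3 (A1,B5) → 10 (A4,B7) → 7 (A8,B8).
So the longest common subsequence has length 3.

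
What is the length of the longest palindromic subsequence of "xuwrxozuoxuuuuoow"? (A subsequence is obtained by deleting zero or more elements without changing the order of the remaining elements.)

One longest palindromic subsequence is woouuuuoow (positions 3,6,9,11,12,13,14,15,16,17); it reads the same forward and backward, and the interval DP gives dp[1][17] = 10.

10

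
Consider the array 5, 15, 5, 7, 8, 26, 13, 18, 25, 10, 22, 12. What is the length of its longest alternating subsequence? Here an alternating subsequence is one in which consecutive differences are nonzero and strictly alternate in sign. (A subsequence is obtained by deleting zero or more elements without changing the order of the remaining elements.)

9

A longest alternating subsequence is 5, 15, 5, 26, 13, 18, 10, 22, 12 (positions 1,2,3,6,7,8,10,11,12); its 8 consecutive differences strictly alternate in sign, and length 9 is optimal.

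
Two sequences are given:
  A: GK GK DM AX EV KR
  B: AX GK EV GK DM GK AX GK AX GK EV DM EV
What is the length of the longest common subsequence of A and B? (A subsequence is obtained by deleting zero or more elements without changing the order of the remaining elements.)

A longest common subsequence is GK, GK, DM, AX, EV (length 5); the LCS DP confirms no longer common subsequence exists.

5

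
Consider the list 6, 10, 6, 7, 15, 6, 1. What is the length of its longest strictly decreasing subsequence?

Scanning left to right, the best length ending at each element is: 6→1, 10→1, 6→2, 7→2, 15→1, 6→3, 1→4.
So the longest decreasing subsequence has length 4, e.g. 10, 7, 6, 1.

4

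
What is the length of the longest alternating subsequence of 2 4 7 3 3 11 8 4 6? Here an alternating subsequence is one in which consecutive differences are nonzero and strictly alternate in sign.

A longest alternating subsequence is 2, 4, 3, 11, 4, 6 (positions 1,2,4,6,8,9); its 5 consecutive differences strictly alternate in sign, and length 6 is optimal.

6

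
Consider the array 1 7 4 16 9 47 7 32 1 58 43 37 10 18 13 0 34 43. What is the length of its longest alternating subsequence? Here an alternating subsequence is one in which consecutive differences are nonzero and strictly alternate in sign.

14

Track the best alternating length ending on an up-step vs a down-step at each position: up/down = 1/1, 2/1, 2/3, 4/1, 4/5, 6/1, 4/7, 8/7, 1/9, 10/1, 10/11, 10/11, 10/11, 12/11, 12/13, 1/13, 14/11, 14/11.
The maximum over both is 14; one such subsequence is 1, 7, 4, 16, 9, 47, 7, 32, 1, 58, 10, 18, 13, 34.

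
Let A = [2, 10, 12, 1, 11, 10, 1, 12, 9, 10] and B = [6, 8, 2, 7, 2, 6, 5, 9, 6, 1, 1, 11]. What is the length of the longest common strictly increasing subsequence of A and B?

2

A longest common strictly increasing subsequence is 2, 9 (length 2); it appears in order in both A and B, and no longer such subsequence exists.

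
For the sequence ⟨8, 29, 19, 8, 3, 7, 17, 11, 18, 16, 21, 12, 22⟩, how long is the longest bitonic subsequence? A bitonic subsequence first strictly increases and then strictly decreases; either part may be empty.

Let inc[i] be the LIS ending at i and dec[i] the longest strictly decreasing subsequence starting at i. inc = [1, 2, 2, 1, 1, 2, 3, 3, 4, 4, 5, 4, 6], dec = [2, 5, 4, 2, 1, 1, 3, 1, 3, 2, 2, 1, 1].
max_i inc[i]+dec[i]−1 = 6, with one witness 8, 29, 19, 18, 16, 12.

6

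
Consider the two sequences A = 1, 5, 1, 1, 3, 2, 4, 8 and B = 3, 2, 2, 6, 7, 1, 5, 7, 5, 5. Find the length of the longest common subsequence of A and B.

A longest common subsequence is 1, 5 (length 2); the LCS DP confirms no longer common subsequence exists.

2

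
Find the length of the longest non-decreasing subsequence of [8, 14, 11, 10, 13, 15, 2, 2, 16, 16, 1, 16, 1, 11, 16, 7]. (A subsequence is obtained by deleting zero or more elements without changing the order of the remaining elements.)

Scanning left to right, the best length ending at each element is: 8→1, 14→2, 11→2, 10→2, 13→3, 15→4, 2→1, 2→2, 16→5, 16→6, 1→1, 16→7, 1→2, 11→3, 16→8, 7→3.
So the longest non-decreasing subsequence has length 8, e.g. 8, 11, 13, 15, 16, 16, 16, 16.

8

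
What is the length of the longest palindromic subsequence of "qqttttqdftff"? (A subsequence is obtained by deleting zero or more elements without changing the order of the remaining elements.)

6

One longest palindromic subsequence is qttttq (positions 2,3,4,5,6,7); it reads the same forward and backward, and the interval DP gives dp[1][12] = 6.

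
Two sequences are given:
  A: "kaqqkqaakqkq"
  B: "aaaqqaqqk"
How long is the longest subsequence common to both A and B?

6

A longest common subsequence is aqqqqk (length 6); the LCS DP confirms no longer common subsequence exists.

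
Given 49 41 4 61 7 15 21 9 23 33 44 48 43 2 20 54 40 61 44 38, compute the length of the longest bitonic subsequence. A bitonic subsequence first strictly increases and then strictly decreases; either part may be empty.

One longest bitonic subsequence is 4, 7, 15, 21, 23, 33, 44, 48, 54, 61, 44, 38 (positions 3,5,6,7,9,10,11,12,16,18,19,20): it rises to 61 then falls. Length 12 is optimal.

12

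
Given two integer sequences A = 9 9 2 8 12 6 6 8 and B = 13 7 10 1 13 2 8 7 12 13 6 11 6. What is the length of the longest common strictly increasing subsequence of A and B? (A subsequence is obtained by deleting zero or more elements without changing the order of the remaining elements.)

3

For each value that appears in both, track the longest common increasing run ending there.
The best achievable length is 3; one witness is 2, 8, 12 (A-positions 3,4,5, B-positions 6,7,9).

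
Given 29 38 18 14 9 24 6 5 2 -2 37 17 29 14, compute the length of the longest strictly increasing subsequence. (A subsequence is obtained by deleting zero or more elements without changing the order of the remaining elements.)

One longest increasing subsequence is 18, 24, 37 (positions 3,6,11), of length 3; no longer one exists.

3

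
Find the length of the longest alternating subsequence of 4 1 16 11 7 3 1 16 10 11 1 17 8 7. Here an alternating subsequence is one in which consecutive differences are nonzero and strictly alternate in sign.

Track the best alternating length ending on an up-step vs a down-step at each position: up/down = 1/1, 1/2, 3/1, 3/4, 3/4, 3/4, 1/4, 5/1, 5/6, 7/6, 1/8, 9/1, 9/10, 9/10.
The maximum over both is 10; one such subsequence is 4, 1, 16, 11, 16, 10, 11, 1, 17, 8.

10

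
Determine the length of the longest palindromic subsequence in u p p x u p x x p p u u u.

9

Using dp[i][j] = 2 + dp[i+1][j−1] if the ends match, else max(dp[i+1][j], dp[i][j−1]):
dp[1][13] = 9. A witness is uppxxxppu at positions 1,2,3,4,7,8,9,10,13.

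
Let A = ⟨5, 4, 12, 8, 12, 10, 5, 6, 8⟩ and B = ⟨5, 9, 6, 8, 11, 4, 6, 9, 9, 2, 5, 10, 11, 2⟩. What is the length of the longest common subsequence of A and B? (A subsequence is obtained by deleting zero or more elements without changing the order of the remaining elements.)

3

A longest common subsequence is 5, 4, 10 (length 3); the LCS DP confirms no longer common subsequence exists.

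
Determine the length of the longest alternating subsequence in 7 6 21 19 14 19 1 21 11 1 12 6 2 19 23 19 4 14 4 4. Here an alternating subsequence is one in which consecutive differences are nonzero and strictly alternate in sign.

Track the best alternating length ending on an up-step vs a down-step at each position: up/down = 1/1, 1/2, 3/1, 3/4, 3/4, 5/4, 1/6, 7/1, 7/8, 1/8, 9/8, 9/10, 9/10, 11/8, 11/1, 11/12, 11/12, 13/12, 11/14, 11/14.
The maximum over both is 14; one such subsequence is 7, 6, 21, 14, 19, 1, 21, 11, 12, 6, 19, 4, 14, 4.

14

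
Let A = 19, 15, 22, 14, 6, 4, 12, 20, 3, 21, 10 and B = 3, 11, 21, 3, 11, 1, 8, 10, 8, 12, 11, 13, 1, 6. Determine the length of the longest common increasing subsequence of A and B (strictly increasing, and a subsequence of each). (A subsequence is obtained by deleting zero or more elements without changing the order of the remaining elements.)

A longest common strictly increasing subsequence is 3, 21 (length 2); it appears in order in both A and B, and no longer such subsequence exists.

2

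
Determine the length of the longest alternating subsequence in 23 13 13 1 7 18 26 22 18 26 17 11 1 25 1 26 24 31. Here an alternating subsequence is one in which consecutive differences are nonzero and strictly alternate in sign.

11

A longest alternating subsequence is 23, 13, 26, 22, 26, 17, 25, 1, 26, 24, 31 (positions 1,2,7,8,10,11,14,15,16,17,18); its 10 consecutive differences strictly alternate in sign, and length 11 is optimal.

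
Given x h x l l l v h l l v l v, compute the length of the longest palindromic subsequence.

Using dp[i][j] = 2 + dp[i+1][j−1] if the ends match, else max(dp[i+1][j], dp[i][j−1]):
dp[1][13] = 7. A witness is lllhlll at positions 4,5,6,8,9,10,12.

7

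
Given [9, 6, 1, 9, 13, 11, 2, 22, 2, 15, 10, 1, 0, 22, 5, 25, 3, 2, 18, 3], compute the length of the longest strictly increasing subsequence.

Let dp[i] be the longest increasing subsequence ending at position i. Then dp = [1, 1, 1, 2, 3, 3, 2, 4, 2, 4, 3, 1, 1, 5, 3, 6, 3, 2, 5, 3].
The maximum is 6; one witness is 6, 9, 13, 15, 22, 25 at positions 2,4,5,10,14,16.

6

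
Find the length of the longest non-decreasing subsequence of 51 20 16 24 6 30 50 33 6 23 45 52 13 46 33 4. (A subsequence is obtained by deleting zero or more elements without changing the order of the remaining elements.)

6

Scanning left to right, the best length ending at each element is: 51→1, 20→1, 16→1, 24→2, 6→1, 30→3, 50→4, 33→4, 6→2, 23→3, 45→5, 52→6, 13→3, 46→6, 33→5, 4→1.
So the longest non-decreasing subsequence has length 6, e.g. 20, 24, 30, 33, 45, 52.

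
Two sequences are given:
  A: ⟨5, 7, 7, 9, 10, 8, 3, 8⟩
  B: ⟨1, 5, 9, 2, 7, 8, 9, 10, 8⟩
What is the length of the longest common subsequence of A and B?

A longest common subsequence is 5, 7, 9, 10, 8 (length 5); the LCS DP confirms no longer common subsequence exists.

5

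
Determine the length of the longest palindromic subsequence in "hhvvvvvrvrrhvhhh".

11

Using dp[i][j] = 2 + dp[i+1][j−1] if the ends match, else max(dp[i+1][j], dp[i][j−1]):
dp[1][16] = 11. A witness is hhvvvvvvvhh at positions 1,2,3,4,5,6,7,9,13,15,16.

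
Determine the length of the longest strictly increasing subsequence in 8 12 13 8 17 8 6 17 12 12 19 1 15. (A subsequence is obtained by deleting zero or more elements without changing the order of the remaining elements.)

Let dp[i] be the longest increasing subsequence ending at position i. Then dp = [1, 2, 3, 1, 4, 1, 1, 4, 2, 2, 5, 1, 4].
The maximum is 5; one witness is 8, 12, 13, 17, 19 at positions 1,2,3,5,11.

5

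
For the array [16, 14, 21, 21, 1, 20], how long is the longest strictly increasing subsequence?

2

Scanning left to right, the best length ending at each element is: 16→1, 14→1, 21→2, 21→2, 1→1, 20→2.
So the longest increasing subsequence has length 2, e.g. 16, 21.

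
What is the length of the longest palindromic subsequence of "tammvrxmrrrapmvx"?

7

One longest palindromic subsequence is xmrrrmx (positions 7,8,9,10,11,14,16); it reads the same forward and backward, and the interval DP gives dp[1][16] = 7.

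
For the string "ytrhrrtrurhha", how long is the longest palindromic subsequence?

Using dp[i][j] = 2 + dp[i+1][j−1] if the ends match, else max(dp[i+1][j], dp[i][j−1]):
dp[1][13] = 7. A witness is hrrtrrh at positions 4,5,6,7,8,10,12.

7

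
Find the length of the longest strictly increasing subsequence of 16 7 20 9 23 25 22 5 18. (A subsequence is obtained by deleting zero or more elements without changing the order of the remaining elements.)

4

Scanning left to right, the best length ending at each element is: 16→1, 7→1, 20→2, 9→2, 23→3, 25→4, 22→3, 5→1, 18→3.
So the longest increasing subsequence has length 4, e.g. 16, 20, 23, 25.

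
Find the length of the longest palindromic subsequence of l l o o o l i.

5

One longest palindromic subsequence is loool (positions 2,3,4,5,6); it reads the same forward and backward, and the interval DP gives dp[1][7] = 5.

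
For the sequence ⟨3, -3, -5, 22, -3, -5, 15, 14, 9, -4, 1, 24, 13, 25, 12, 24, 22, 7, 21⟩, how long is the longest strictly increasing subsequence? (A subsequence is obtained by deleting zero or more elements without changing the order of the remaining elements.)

Scanning left to right, the best length ending at each element is: 3→1, -3→1, -5→1, 22→2, -3→2, -5→1, 15→3, 14→3, 9→3, -4→2, 1→3, 24→4, 13→4, 25→5, 12→4, 24→5, 22→5, 7→4, 21→5.
So the longest increasing subsequence has length 5, e.g. -5, -3, 15, 24, 25.

5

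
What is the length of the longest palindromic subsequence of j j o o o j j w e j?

7

Using dp[i][j] = 2 + dp[i+1][j−1] if the ends match, else max(dp[i+1][j], dp[i][j−1]):
dp[1][10] = 7. A witness is jjooojj at positions 1,2,3,4,5,7,10.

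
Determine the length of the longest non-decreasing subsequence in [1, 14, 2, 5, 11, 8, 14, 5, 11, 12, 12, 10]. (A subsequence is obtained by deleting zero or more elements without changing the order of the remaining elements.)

One longest non-decreasing subsequence is 1, 2, 5, 11, 11, 12, 12 (positions 1,3,4,5,9,10,11), of length 7; no longer one exists.

7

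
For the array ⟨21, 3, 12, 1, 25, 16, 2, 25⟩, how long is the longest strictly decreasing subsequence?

3

Scanning left to right, the best length ending at each element is: 21→1, 3→2, 12→2, 1→3, 25→1, 16→2, 2→3, 25→1.
So the longest decreasing subsequence has length 3, e.g. 21, 3, 1.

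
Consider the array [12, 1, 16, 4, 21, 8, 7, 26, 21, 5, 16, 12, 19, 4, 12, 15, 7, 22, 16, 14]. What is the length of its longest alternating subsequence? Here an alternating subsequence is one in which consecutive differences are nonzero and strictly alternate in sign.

A longest alternating subsequence is 12, 1, 16, 4, 21, 8, 26, 5, 16, 12, 19, 4, 12, 7, 22, 16 (positions 1,2,3,4,5,6,8,10,11,12,13,14,15,17,18,19); its 15 consecutive differences strictly alternate in sign, and length 16 is optimal.

16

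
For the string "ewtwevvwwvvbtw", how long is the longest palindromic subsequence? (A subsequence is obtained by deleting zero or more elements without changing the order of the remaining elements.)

Using dp[i][j] = 2 + dp[i+1][j−1] if the ends match, else max(dp[i+1][j], dp[i][j−1]):
dp[1][14] = 10. A witness is wtvvwwvvtw at positions 2,3,6,7,8,9,10,11,13,14.

10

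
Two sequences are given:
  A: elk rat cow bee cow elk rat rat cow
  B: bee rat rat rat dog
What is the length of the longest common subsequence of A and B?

Backtracking the LCS table gives one alignment: rat (A2,B2) → rat (A7,B3) → rat (A8,B4).
So the longest common subsequence has length 3.

3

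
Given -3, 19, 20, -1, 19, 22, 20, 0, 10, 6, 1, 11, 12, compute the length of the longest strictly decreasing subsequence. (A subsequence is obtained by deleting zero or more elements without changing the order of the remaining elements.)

5

Let dp[i] be the longest decreasing subsequence ending at position i. Then dp = [1, 1, 1, 2, 2, 1, 2, 3, 3, 4, 5, 3, 3].
The maximum is 5; one witness is 20, 19, 10, 6, 1 at positions 3,5,9,10,11.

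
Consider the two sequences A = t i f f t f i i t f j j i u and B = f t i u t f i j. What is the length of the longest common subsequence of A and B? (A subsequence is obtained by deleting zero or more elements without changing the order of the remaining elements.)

A longest common subsequence is titfij (length 6); the LCS DP confirms no longer common subsequence exists.

6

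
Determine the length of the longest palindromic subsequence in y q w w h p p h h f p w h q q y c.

One longest palindromic subsequence is yqhphhphqy (positions 1,2,5,7,8,9,11,13,15,16); it reads the same forward and backward, and the interval DP gives dp[1][17] = 10.

10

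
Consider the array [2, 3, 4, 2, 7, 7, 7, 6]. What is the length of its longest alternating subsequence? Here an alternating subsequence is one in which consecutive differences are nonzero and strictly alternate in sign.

5

A longest alternating subsequence is 2, 3, 2, 7, 6 (positions 1,2,4,5,8); its 4 consecutive differences strictly alternate in sign, and length 5 is optimal.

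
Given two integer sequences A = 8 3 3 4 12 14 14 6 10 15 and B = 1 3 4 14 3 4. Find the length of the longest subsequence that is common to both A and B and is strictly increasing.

For each value that appears in both, track the longest common increasing run ending there.
The best achievable length is 3; one witness is 3, 4, 14 (A-positions 2,4,6, B-positions 2,3,4).

3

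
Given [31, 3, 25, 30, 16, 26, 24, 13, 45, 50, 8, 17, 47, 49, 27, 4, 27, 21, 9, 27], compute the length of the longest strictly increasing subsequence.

6

One longest increasing subsequence is 3, 25, 30, 45, 47, 49 (positions 2,3,4,9,13,14), of length 6; no longer one exists.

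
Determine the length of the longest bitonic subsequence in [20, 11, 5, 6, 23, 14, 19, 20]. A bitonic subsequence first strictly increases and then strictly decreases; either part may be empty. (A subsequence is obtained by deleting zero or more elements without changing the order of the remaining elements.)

5

Let inc[i] be the LIS ending at i and dec[i] the longest strictly decreasing subsequence starting at i. inc = [1, 1, 1, 2, 3, 3, 4, 5], dec = [3, 2, 1, 1, 2, 1, 1, 1].
max_i inc[i]+dec[i]−1 = 5, with one witness 5, 6, 14, 19, 20.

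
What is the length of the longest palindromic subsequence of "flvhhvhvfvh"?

7

One longest palindromic subsequence is fvhvhvf (positions 1,3,4,6,7,8,9); it reads the same forward and backward, and the interval DP gives dp[1][11] = 7.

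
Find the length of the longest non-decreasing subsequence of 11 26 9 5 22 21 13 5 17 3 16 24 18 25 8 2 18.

5

Let dp[i] be the longest non-decreasing subsequence ending at position i. Then dp = [1, 2, 1, 1, 2, 2, 2, 2, 3, 1, 3, 4, 4, 5, 3, 1, 5].
The maximum is 5; one witness is 11, 13, 17, 24, 25 at positions 1,7,9,12,14.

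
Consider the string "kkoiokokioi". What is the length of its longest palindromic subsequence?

One longest palindromic subsequence is iokokoi (positions 4,5,6,7,8,10,11); it reads the same forward and backward, and the interval DP gives dp[1][11] = 7.

7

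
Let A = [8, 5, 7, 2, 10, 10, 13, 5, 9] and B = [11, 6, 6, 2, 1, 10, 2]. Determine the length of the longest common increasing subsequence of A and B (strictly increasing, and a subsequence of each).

A longest common strictly increasing subsequence is 2, 10 (length 2); it appears in order in both A and B, and no longer such subsequence exists.

2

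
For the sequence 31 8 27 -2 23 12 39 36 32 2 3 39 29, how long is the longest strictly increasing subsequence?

One longest increasing subsequence is 8, 27, 36, 39 (positions 2,3,8,12), of length 4; no longer one exists.

4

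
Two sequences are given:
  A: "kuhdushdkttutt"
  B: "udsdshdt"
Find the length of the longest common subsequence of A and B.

6

A longest common subsequence is udshdt (length 6); the LCS DP confirms no longer common subsequence exists.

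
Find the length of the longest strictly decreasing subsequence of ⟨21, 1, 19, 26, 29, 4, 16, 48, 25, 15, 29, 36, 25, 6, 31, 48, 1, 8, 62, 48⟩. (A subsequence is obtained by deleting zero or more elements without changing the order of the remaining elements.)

6

One longest decreasing subsequence is 21, 19, 16, 15, 6, 1 (positions 1,3,7,10,14,17), of length 6; no longer one exists.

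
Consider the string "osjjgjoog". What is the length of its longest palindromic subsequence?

5

Using dp[i][j] = 2 + dp[i+1][j−1] if the ends match, else max(dp[i+1][j], dp[i][j−1]):
dp[1][9] = 5. A witness is ojgjo at positions 1,4,5,6,8.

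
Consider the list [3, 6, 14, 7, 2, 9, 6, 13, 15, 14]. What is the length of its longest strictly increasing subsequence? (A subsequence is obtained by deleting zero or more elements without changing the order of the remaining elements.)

6

Let dp[i] be the longest increasing subsequence ending at position i. Then dp = [1, 2, 3, 3, 1, 4, 2, 5, 6, 6].
The maximum is 6; one witness is 3, 6, 7, 9, 13, 15 at positions 1,2,4,6,8,9.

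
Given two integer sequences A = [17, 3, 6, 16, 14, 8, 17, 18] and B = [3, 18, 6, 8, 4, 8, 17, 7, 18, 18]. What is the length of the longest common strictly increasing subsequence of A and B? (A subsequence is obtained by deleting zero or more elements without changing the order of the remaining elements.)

A longest common strictly increasing subsequence is 3, 6, 8, 17, 18 (length 5); it appears in order in both A and B, and no longer such subsequence exists.

5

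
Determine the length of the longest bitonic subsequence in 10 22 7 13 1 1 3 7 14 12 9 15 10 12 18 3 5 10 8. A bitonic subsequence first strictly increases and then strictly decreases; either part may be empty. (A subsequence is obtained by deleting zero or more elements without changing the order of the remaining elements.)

One longest bitonic subsequence is 1, 3, 7, 9, 10, 12, 18, 10, 8 (positions 5,7,8,11,13,14,15,18,19): it rises to 18 then falls. Length 9 is optimal.

9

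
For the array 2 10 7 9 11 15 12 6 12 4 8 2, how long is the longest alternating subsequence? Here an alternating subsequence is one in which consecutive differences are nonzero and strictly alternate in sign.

9

Track the best alternating length ending on an up-step vs a down-step at each position: up/down = 1/1, 2/1, 2/3, 4/3, 4/1, 4/1, 4/5, 2/5, 6/5, 2/7, 8/7, 1/9.
The maximum over both is 9; one such subsequence is 2, 10, 7, 9, 6, 12, 4, 8, 2.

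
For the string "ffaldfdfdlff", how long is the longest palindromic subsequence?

11

Using dp[i][j] = 2 + dp[i+1][j−1] if the ends match, else max(dp[i+1][j], dp[i][j−1]):
dp[1][12] = 11. A witness is ffldfdfdlff at positions 1,2,4,5,6,7,8,9,10,11,12.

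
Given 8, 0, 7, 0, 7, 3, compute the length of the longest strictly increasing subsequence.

Scanning left to right, the best length ending at each element is: 8→1, 0→1, 7→2, 0→1, 7→2, 3→2.
So the longest increasing subsequence has length 2, e.g. 0, 7.

2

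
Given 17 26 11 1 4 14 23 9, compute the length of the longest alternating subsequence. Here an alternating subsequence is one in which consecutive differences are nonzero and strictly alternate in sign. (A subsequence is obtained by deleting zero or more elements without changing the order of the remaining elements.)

A longest alternating subsequence is 17, 26, 11, 14, 9 (positions 1,2,3,6,8); its 4 consecutive differences strictly alternate in sign, and length 5 is optimal.

5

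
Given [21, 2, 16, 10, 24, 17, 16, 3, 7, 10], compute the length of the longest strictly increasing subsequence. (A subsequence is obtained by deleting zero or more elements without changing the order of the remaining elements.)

Let dp[i] be the longest increasing subsequence ending at position i. Then dp = [1, 1, 2, 2, 3, 3, 3, 2, 3, 4].
The maximum is 4; one witness is 2, 3, 7, 10 at positions 2,8,9,10.

4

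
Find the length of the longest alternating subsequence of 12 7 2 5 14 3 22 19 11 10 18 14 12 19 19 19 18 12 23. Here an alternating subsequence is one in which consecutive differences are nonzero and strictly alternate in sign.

11

Track the best alternating length ending on an up-step vs a down-step at each position: up/down = 1/1, 1/2, 1/2, 3/2, 3/1, 3/4, 5/1, 5/6, 5/6, 5/6, 7/6, 7/8, 7/8, 9/6, 9/6, 9/6, 9/10, 7/10, 11/1.
The maximum over both is 11; one such subsequence is 12, 2, 5, 3, 22, 11, 18, 14, 19, 18, 23.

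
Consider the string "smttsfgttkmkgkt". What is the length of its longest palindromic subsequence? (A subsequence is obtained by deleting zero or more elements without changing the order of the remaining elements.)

One longest palindromic subsequence is tgkmkgt (positions 3,7,10,11,12,13,15); it reads the same forward and backward, and the interval DP gives dp[1][15] = 7.

7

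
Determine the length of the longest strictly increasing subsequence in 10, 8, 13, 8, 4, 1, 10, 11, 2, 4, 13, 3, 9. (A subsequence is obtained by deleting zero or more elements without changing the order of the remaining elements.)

4

Let dp[i] be the longest increasing subsequence ending at position i. Then dp = [1, 1, 2, 1, 1, 1, 2, 3, 2, 3, 4, 3, 4].
The maximum is 4; one witness is 8, 10, 11, 13 at positions 2,7,8,11.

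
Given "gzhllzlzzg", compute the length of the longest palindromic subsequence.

7

One longest palindromic subsequence is gzzlzzg (positions 1,2,6,7,8,9,10); it reads the same forward and backward, and the interval DP gives dp[1][10] = 7.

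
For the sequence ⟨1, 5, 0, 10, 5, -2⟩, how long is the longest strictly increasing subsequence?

Let dp[i] be the longest increasing subsequence ending at position i. Then dp = [1, 2, 1, 3, 2, 1].
The maximum is 3; one witness is 1, 5, 10 at positions 1,2,4.

3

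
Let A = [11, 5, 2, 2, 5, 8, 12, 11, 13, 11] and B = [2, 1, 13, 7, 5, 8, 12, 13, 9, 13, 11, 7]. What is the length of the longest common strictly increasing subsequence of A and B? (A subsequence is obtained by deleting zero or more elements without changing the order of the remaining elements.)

For each value that appears in both, track the longest common increasing run ending there.
The best achievable length is 5; one witness is 2, 5, 8, 12, 13 (A-positions 3,5,6,7,9, B-positions 1,5,6,7,8).

5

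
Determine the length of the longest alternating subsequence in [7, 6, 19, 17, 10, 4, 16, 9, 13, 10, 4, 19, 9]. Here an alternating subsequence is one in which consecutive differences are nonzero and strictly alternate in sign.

10

A longest alternating subsequence is 7, 6, 19, 10, 16, 9, 13, 10, 19, 9 (positions 1,2,3,5,7,8,9,10,12,13); its 9 consecutive differences strictly alternate in sign, and length 10 is optimal.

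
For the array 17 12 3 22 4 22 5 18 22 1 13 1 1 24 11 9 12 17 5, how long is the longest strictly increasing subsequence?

6

Scanning left to right, the best length ending at each element is: 17→1, 12→1, 3→1, 22→2, 4→2, 22→3, 5→3, 18→4, 22→5, 1→1, 13→4, 1→1, 1→1, 24→6, 11→4, 9→4, 12→5, 17→6, 5→3.
So the longest increasing subsequence has length 6, e.g. 3, 4, 5, 18, 22, 24.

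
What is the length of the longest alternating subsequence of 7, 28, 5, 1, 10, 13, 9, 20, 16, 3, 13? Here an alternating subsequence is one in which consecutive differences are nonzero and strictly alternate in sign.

8

A longest alternating subsequence is 7, 28, 5, 10, 9, 20, 3, 13 (positions 1,2,3,5,7,8,10,11); its 7 consecutive differences strictly alternate in sign, and length 8 is optimal.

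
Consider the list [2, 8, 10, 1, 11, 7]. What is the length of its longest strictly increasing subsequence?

One longest increasing subsequence is 2, 8, 10, 11 (positions 1,2,3,5), of length 4; no longer one exists.

4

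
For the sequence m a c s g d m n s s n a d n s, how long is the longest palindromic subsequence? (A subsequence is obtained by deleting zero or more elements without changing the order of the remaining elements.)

8

One longest palindromic subsequence is sdnssnds (positions 4,6,8,9,10,11,13,15); it reads the same forward and backward, and the interval DP gives dp[1][15] = 8.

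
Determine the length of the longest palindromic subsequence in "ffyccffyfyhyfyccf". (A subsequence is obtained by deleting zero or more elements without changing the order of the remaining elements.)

13

Using dp[i][j] = 2 + dp[i+1][j−1] if the ends match, else max(dp[i+1][j], dp[i][j−1]):
dp[1][17] = 13. A witness is fccyfyhyfyccf at positions 1,4,5,8,9,10,11,12,13,14,15,16,17.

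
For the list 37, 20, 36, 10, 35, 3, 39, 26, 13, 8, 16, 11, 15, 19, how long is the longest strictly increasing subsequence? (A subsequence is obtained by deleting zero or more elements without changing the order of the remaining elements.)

5

Scanning left to right, the best length ending at each element is: 37→1, 20→1, 36→2, 10→1, 35→2, 3→1, 39→3, 26→2, 13→2, 8→2, 16→3, 11→3, 15→4, 19→5.
So the longest increasing subsequence has length 5, e.g. 3, 8, 11, 15, 19.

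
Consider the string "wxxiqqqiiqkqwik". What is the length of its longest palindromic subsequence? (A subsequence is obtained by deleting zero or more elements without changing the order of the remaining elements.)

One longest palindromic subsequence is iqqiiqqi (positions 4,6,7,8,9,10,12,14); it reads the same forward and backward, and the interval DP gives dp[1][15] = 8.

8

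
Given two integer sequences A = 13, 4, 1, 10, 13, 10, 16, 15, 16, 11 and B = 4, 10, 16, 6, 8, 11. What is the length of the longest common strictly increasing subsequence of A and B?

A longest common strictly increasing subsequence is 4, 10, 16 (length 3); it appears in order in both A and B, and no longer such subsequence exists.

3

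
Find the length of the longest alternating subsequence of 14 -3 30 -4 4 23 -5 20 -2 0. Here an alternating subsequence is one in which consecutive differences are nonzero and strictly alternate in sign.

Track the best alternating length ending on an up-step vs a down-step at each position: up/down = 1/1, 1/2, 3/1, 1/4, 5/4, 5/4, 1/6, 7/6, 7/8, 9/8.
The maximum over both is 9; one such subsequence is 14, -3, 30, -4, 4, -5, 20, -2, 0.

9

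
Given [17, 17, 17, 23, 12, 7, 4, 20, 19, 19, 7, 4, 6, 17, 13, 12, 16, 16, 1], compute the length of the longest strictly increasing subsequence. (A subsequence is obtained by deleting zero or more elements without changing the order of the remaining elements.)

4

Let dp[i] be the longest increasing subsequence ending at position i. Then dp = [1, 1, 1, 2, 1, 1, 1, 2, 2, 2, 2, 1, 2, 3, 3, 3, 4, 4, 1].
The maximum is 4; one witness is 4, 7, 13, 16 at positions 7,11,15,17.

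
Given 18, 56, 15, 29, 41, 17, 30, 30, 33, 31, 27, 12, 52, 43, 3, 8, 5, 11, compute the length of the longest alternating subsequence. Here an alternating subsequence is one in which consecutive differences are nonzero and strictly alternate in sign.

12

Track the best alternating length ending on an up-step vs a down-step at each position: up/down = 1/1, 2/1, 1/3, 4/3, 4/3, 4/5, 6/5, 6/5, 6/5, 6/7, 6/7, 1/7, 8/3, 8/9, 1/9, 10/9, 10/11, 12/9.
The maximum over both is 12; one such subsequence is 18, 56, 15, 29, 17, 33, 31, 52, 3, 8, 5, 11.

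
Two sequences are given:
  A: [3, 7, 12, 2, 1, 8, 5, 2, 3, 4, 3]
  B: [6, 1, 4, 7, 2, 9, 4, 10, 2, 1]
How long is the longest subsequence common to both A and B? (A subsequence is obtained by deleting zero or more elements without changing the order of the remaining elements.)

3

A longest common subsequence is 7, 2, 1 (length 3); the LCS DP confirms no longer common subsequence exists.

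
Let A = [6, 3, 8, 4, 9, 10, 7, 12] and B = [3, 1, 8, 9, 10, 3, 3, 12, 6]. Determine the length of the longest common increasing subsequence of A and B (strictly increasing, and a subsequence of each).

5

A longest common strictly increasing subsequence is 3, 8, 9, 10, 12 (length 5); it appears in order in both A and B, and no longer such subsequence exists.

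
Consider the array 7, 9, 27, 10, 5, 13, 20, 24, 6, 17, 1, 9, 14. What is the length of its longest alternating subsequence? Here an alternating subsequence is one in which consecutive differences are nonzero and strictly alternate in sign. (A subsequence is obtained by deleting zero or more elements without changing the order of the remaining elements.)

8

A longest alternating subsequence is 7, 27, 10, 13, 6, 17, 1, 9 (positions 1,3,4,6,9,10,11,12); its 7 consecutive differences strictly alternate in sign, and length 8 is optimal.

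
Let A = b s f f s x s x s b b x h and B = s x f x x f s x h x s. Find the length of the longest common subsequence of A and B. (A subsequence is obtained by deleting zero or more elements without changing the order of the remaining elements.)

Backtracking the LCS table gives one alignment: s (A2,B1) → f (A3,B3) → f (A4,B6) → s (A5,B7) → x (A6,B8) → x (A8,B10) → s (A9,B11).
So the longest common subsequence has length 7.

7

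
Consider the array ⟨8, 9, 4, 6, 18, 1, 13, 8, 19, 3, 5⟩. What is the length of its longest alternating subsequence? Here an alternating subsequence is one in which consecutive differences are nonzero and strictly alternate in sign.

A longest alternating subsequence is 8, 9, 4, 6, 1, 13, 8, 19, 3, 5 (positions 1,2,3,4,6,7,8,9,10,11); its 9 consecutive differences strictly alternate in sign, and length 10 is optimal.

10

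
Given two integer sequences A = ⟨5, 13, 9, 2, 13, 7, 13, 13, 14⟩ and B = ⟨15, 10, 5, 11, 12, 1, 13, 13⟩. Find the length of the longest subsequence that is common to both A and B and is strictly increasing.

2

A longest common strictly increasing subsequence is 5, 13 (length 2); it appears in order in both A and B, and no longer such subsequence exists.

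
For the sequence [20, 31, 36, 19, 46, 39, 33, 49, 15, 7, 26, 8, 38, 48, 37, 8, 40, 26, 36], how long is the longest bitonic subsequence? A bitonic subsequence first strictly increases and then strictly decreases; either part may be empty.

8

One longest bitonic subsequence is 20, 31, 36, 46, 39, 38, 37, 36 (positions 1,2,3,5,6,13,15,19): it rises to 46 then falls. Length 8 is optimal.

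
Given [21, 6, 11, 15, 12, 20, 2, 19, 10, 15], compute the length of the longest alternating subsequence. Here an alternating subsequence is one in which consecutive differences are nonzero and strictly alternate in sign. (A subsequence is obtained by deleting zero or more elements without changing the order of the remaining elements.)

9

A longest alternating subsequence is 21, 6, 15, 12, 20, 2, 19, 10, 15 (positions 1,2,4,5,6,7,8,9,10); its 8 consecutive differences strictly alternate in sign, and length 9 is optimal.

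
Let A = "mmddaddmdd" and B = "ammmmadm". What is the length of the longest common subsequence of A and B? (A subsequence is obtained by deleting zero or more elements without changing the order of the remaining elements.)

Backtracking the LCS table gives one alignment: m (A1,B4) → m (A2,B5) → a (A5,B6) → d (A7,B7) → m (A8,B8).
So the longest common subsequence has length 5.

5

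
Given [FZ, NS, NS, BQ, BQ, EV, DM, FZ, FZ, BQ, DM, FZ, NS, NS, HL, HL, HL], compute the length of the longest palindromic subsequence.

Using dp[i][j] = 2 + dp[i+1][j−1] if the ends match, else max(dp[i+1][j], dp[i][j−1]):
dp[1][17] = 8. A witness is NS NS DM FZ FZ DM NS NS at positions 2,3,7,8,9,11,13,14.

8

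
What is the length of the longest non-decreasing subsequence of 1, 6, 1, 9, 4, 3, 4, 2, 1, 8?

One longest non-decreasing subsequence is 1, 1, 4, 4, 8 (positions 1,3,5,7,10), of length 5; no longer one exists.

5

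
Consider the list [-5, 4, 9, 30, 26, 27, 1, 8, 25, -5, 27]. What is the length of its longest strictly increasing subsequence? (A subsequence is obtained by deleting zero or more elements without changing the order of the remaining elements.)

One longest increasing subsequence is -5, 4, 9, 26, 27 (positions 1,2,3,5,6), of length 5; no longer one exists.

5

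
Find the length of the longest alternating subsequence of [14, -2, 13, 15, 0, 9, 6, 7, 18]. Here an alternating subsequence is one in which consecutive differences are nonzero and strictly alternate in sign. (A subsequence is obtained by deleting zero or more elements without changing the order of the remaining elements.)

7

Track the best alternating length ending on an up-step vs a down-step at each position: up/down = 1/1, 1/2, 3/2, 3/1, 3/4, 5/4, 5/6, 7/6, 7/1.
The maximum over both is 7; one such subsequence is 14, -2, 13, 0, 9, 6, 7.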